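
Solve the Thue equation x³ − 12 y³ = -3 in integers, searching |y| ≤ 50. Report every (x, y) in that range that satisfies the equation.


The equation is x³ - 12y³ = -3. For fixed y, x³ = 12·y³ − 3, so a solution requires the RHS to be a perfect cube.
Strategy: iterate y from -50 to 50, compute RHS = 12·y³ − 3, and check whether it is a (positive or negative) perfect cube.
Check small values of y:
  y = 0: RHS = -3 is not a perfect cube.
  y = 1: RHS = 9 is not a perfect cube.
  y = -1: RHS = -15 is not a perfect cube.
  y = 2: RHS = 93 is not a perfect cube.
  y = -2: RHS = -99 is not a perfect cube.
  y = 3: RHS = 321 is not a perfect cube.
  y = -3: RHS = -327 is not a perfect cube.
Continuing the search up to |y| = 50 finds no solutions either.
No (x, y) in the scanned range satisfies the equation.

No integer solutions with |y| ≤ 50.


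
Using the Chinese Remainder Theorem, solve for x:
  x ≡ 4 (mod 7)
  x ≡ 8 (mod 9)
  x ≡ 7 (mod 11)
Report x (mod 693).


Moduli 7, 9, 11 are pairwise coprime; by CRT there is a unique solution modulo M = 7 · 9 · 11 = 693.
Solve pairwise, accumulating the modulus:
  Start with x ≡ 4 (mod 7).
  Combine with x ≡ 8 (mod 9): since gcd(7, 9) = 1, we get a unique residue mod 63.
    Write x = 4 + 7·t and substitute into x ≡ 8 (mod 9): 7·t ≡ 8 − 4 = 4 (mod 9).
    The inverse of 7 mod 9 is 4 (since 7·4 = 28 = 3·9 + 1), so t ≡ 4·4 = 16 ≡ 7 (mod 9).
    Then x = 4 + 7·7 = 53, valid modulo lcm(7, 9) = 63: x ≡ 53 (mod 63).
  Combine with x ≡ 7 (mod 11): since gcd(63, 11) = 1, we get a unique residue mod 693.
    Write x = 53 + 63·t and substitute into x ≡ 7 (mod 11): 63·t ≡ 7 − 53 = -46 (mod 11).
    Reduce coefficients mod 11: 8·t ≡ 9 (mod 11).
    The inverse of 8 mod 11 is 7 (since 8·7 = 56 = 5·11 + 1), so t ≡ 7·9 = 63 ≡ 8 (mod 11).
    Then x = 53 + 63·8 = 557, valid modulo lcm(63, 11) = 693: x ≡ 557 (mod 693).
Verify: 557 mod 7 = 4 ✓, 557 mod 9 = 8 ✓, 557 mod 11 = 7 ✓.

x ≡ 557 (mod 693).


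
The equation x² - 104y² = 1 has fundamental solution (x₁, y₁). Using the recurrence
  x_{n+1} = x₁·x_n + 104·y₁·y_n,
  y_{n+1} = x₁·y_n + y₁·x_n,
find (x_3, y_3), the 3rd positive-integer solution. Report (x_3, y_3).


Step 1: Find the fundamental solution (x₁, y₁) of x² - 104y² = 1.
  Expand √104 as a continued fraction. a₀ = ⌊√104⌋ = 10; iterate m_{k+1} = d_k·a_k − m_k, d_{k+1} = (104 − m_{k+1}²)/d_k, a_{k+1} = ⌊(a₀ + m_{k+1})/d_{k+1}⌋ (starting m₀ = 0, d₀ = 1), with convergents p_k = a_k·p_{k-1} + p_{k-2}, q_k = a_k·q_{k-1} + q_{k-2} (p₋₁ = 1, q₋₁ = 0):
  k = 0: a₀ = 10; p₀/q₀ = 10/1; p₀² − 104·q₀² = 100 − 104 = -4.
  k = 1: m = 10, d = 4, a = ⌊(10 + 10)/4⌋ = 5; p/q = (5·10 + 1)/(5·1 + 0) = 51/5; p² − 104·q² = 2601 − 2600 = 1.
  The first convergent with p² − 104·q² = 1 gives the fundamental solution (x₁, y₁) = (51, 5).
Step 2: Apply the recurrence (x_{n+1}, y_{n+1}) = (x₁x_n + 104y₁y_n, x₁y_n + y₁x_n) repeatedly.
  From (x_1, y_1) = (51, 5): x_2 = 51·51 + 104·5·5 = 5201; y_2 = 51·5 + 5·51 = 510.
  From (x_2, y_2) = (5201, 510): x_3 = 51·5201 + 104·5·510 = 530451; y_3 = 51·510 + 5·5201 = 52015.
Step 3: Verify x_3² - 104·y_3² = 281378263401 - 281378263400 = 1 (should be 1). ✓

(x_1, y_1) = (51, 5); (x_3, y_3) = (530451, 52015).


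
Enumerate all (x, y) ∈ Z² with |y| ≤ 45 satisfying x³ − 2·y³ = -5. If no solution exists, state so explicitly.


The equation is x³ - 2y³ = -5. For fixed y, x³ = 2·y³ − 5, so a solution requires the RHS to be a perfect cube.
Strategy: iterate y from -45 to 45, compute RHS = 2·y³ − 5, and check whether it is a (positive or negative) perfect cube.
Check small values of y:
  y = 0: RHS = -5 is not a perfect cube.
  y = 1: RHS = -3 is not a perfect cube.
  y = -1: RHS = -7 is not a perfect cube.
  y = 2: RHS = 11 is not a perfect cube.
  y = -2: RHS = -21 is not a perfect cube.
  y = 3: RHS = 49 is not a perfect cube.
  y = -3: RHS = -59 is not a perfect cube.
Continuing the search up to |y| = 45 finds no solutions either.
No (x, y) in the scanned range satisfies the equation.

No integer solutions with |y| ≤ 45.


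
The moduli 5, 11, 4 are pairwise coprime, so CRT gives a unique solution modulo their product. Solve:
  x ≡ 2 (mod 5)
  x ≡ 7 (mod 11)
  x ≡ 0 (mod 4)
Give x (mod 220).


Moduli 5, 11, 4 are pairwise coprime; by CRT there is a unique solution modulo M = 5 · 11 · 4 = 220.
Solve pairwise, accumulating the modulus:
  Start with x ≡ 2 (mod 5).
  Combine with x ≡ 7 (mod 11): since gcd(5, 11) = 1, we get a unique residue mod 55.
    Write x = 2 + 5·t and substitute into x ≡ 7 (mod 11): 5·t ≡ 7 − 2 = 5 (mod 11).
    The inverse of 5 mod 11 is 9 (since 5·9 = 45 = 4·11 + 1), so t ≡ 9·5 = 45 ≡ 1 (mod 11).
    Then x = 2 + 5·1 = 7, valid modulo lcm(5, 11) = 55: x ≡ 7 (mod 55).
  Combine with x ≡ 0 (mod 4): since gcd(55, 4) = 1, we get a unique residue mod 220.
    Write x = 7 + 55·t and substitute into x ≡ 0 (mod 4): 55·t ≡ 0 − 7 = -7 (mod 4).
    Reduce coefficients mod 4: 3·t ≡ 1 (mod 4).
    The inverse of 3 mod 4 is 3 (since 3·3 = 9 = 2·4 + 1), so t ≡ 3·1 = 3 ≡ 3 (mod 4).
    Then x = 7 + 55·3 = 172, valid modulo lcm(55, 4) = 220: x ≡ 172 (mod 220).
Verify: 172 mod 5 = 2 ✓, 172 mod 11 = 7 ✓, 172 mod 4 = 0 ✓.

x ≡ 172 (mod 220).


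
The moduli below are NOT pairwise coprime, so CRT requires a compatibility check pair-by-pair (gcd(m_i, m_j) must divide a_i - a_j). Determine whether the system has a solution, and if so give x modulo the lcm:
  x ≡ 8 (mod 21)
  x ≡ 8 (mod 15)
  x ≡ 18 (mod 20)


Moduli 21, 15, 20 are not pairwise coprime, so CRT works modulo lcm(m_i) when all pairwise compatibility conditions hold.
Pairwise compatibility: gcd(m_i, m_j) must divide a_i - a_j for every pair.
Merge one congruence at a time:
  Start: x ≡ 8 (mod 21).
  Combine with x ≡ 8 (mod 15): gcd(21, 15) = 3; 8 - 8 = 0, which IS divisible by 3, so compatible.
    Write x = 8 + 21·t and substitute into x ≡ 8 (mod 15): 21·t ≡ 8 − 8 = 0 (mod 15).
    Divide the congruence (and modulus) by g = 3: 7·t ≡ 0 (mod 5).
    Reduce coefficients mod 5: 2·t ≡ 0 (mod 5).
    The inverse of 2 mod 5 is 3 (since 2·3 = 6 = 1·5 + 1), so t ≡ 3·0 = 0 ≡ 0 (mod 5).
    Then x = 8 + 21·0 = 8, valid modulo lcm(21, 15) = 105: x ≡ 8 (mod 105).
  Combine with x ≡ 18 (mod 20): gcd(105, 20) = 5; 18 - 8 = 10, which IS divisible by 5, so compatible.
    Write x = 8 + 105·t and substitute into x ≡ 18 (mod 20): 105·t ≡ 18 − 8 = 10 (mod 20).
    Divide the congruence (and modulus) by g = 5: 21·t ≡ 2 (mod 4).
    Reduce coefficients mod 4: 1·t ≡ 2 (mod 4).
    So t ≡ 2 (mod 4).
    Then x = 8 + 105·2 = 218, valid modulo lcm(105, 20) = 420: x ≡ 218 (mod 420).
Verify: 218 mod 21 = 8, 218 mod 15 = 8, 218 mod 20 = 18.

x ≡ 218 (mod 420).


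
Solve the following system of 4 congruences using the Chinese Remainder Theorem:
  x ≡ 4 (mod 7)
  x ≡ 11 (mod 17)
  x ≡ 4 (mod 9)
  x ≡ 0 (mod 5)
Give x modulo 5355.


Product of moduli M = 7 · 17 · 9 · 5 = 5355.
Merge one congruence at a time:
  Start: x ≡ 4 (mod 7).
  Combine with x ≡ 11 (mod 17); new modulus lcm = 119.
    Write x = 4 + 7·t and substitute into x ≡ 11 (mod 17): 7·t ≡ 11 − 4 = 7 (mod 17).
    The inverse of 7 mod 17 is 5 (since 7·5 = 35 = 2·17 + 1), so t ≡ 5·7 = 35 ≡ 1 (mod 17).
    Then x = 4 + 7·1 = 11, valid modulo lcm(7, 17) = 119: x ≡ 11 (mod 119).
  Combine with x ≡ 4 (mod 9); new modulus lcm = 1071.
    Write x = 11 + 119·t and substitute into x ≡ 4 (mod 9): 119·t ≡ 4 − 11 = -7 (mod 9).
    Reduce coefficients mod 9: 2·t ≡ 2 (mod 9).
    The inverse of 2 mod 9 is 5 (since 2·5 = 10 = 1·9 + 1), so t ≡ 5·2 = 10 ≡ 1 (mod 9).
    Then x = 11 + 119·1 = 130, valid modulo lcm(119, 9) = 1071: x ≡ 130 (mod 1071).
  Combine with x ≡ 0 (mod 5); new modulus lcm = 5355.
    Write x = 130 + 1071·t and substitute into x ≡ 0 (mod 5): 1071·t ≡ 0 − 130 = -130 (mod 5).
    Reduce coefficients mod 5: 1·t ≡ 0 (mod 5).
    So t ≡ 0 (mod 5).
    Then x = 130 + 1071·0 = 130, valid modulo lcm(1071, 5) = 5355: x ≡ 130 (mod 5355).
Verify against each original: 130 mod 7 = 4, 130 mod 17 = 11, 130 mod 9 = 4, 130 mod 5 = 0.

x ≡ 130 (mod 5355).


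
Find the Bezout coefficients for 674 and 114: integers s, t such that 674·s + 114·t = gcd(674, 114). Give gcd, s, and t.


Euclidean algorithm on (674, 114) — divide until remainder is 0:
  674 = 5 · 114 + 104
  114 = 1 · 104 + 10
  104 = 10 · 10 + 4
  10 = 2 · 4 + 2
  4 = 2 · 2 + 0
gcd(674, 114) = 2.
Track Bezout coefficients alongside the remainders: start with r₀ = 674 = a·1 + b·0 (s = 1, t = 0) and r₁ = 114 = a·0 + b·1 (s = 0, t = 1); each new remainder r_{k+1} = r_{k-1} − q_k·r_k inherits s_{k+1} = s_{k-1} − q_k·s_k, t_{k+1} = t_{k-1} − q_k·t_k, so r_k = a·s_k + b·t_k at every step:
  q = 5: r = 104, s = 1 − 5·0 = 1, t = 0 − 5·1 = -5  (check: 674·1 + 114·(-5) = 104)
  q = 1: r = 10, s = 0 − 1·1 = -1, t = 1 − 1·(-5) = 6  (check: 674·(-1) + 114·6 = 10)
  q = 10: r = 4, s = 1 − 10·(-1) = 11, t = -5 − 10·6 = -65  (check: 674·11 + 114·(-65) = 4)
  q = 2: r = 2, s = -1 − 2·11 = -23, t = 6 − 2·(-65) = 136  (check: 674·(-23) + 114·136 = 2)
The row with r = 2 (the gcd) gives the Bezout coefficients s = -23, t = 136.
Result: 674 · (-23) + 114 · (136) = 2.

gcd(674, 114) = 2; s = -23, t = 136 (check: 674·(-23) + 114·136 = 2).


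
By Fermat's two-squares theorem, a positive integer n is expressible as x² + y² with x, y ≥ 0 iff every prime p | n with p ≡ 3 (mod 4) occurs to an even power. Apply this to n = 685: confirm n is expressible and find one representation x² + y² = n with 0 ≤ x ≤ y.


Step 1: Factor n = 685 = 5 · 137.
Step 2: Check the mod-4 condition on each prime factor: 5 ≡ 1 (mod 4), exponent 1; 137 ≡ 1 (mod 4), exponent 1.
All primes ≡ 3 (mod 4) appear to even exponent (or don't appear), so by the two-squares theorem n IS expressible as a sum of two squares.
Step 3: Build a representation. Here n = 5 · 137 is a product of primes ≡ 1 (mod 4). Each prime p ≡ 1 (mod 4) is itself a sum of two squares; find a² by testing p − a² for a perfect square:
  5: 5 − 1² = 4 = 2² ⇒ 5 = 1² + 2².
  137: 137 − 1² = 136, 137 − 2² = 133, 137 − 3² = 128, 137 − 4² = 121 = 11² ⇒ 137 = 4² + 11².
  Combine using the Brahmagupta–Fibonacci identity (a² + b²)(c² + d²) = (ac − bd)² + (ad + bc)² = (ac + bd)² + (ad − bc)²:
  5 · 137 = 685: from (1² + 2²)(4² + 11²), take (1·4 − 2·11, 1·11 + 2·4) = (4 − 22, 11 + 8) = (-18, 19); dropping signs (only squares matter) gives (18, 19); check 18² + 19² = 324 + 361 = 685 ✓.
Step 4: Order so x ≤ y and verify: 18² + 19² = 324 + 361 = 685 = n. ✓

n = 685 = 18² + 19² (one valid representation with x ≤ y).


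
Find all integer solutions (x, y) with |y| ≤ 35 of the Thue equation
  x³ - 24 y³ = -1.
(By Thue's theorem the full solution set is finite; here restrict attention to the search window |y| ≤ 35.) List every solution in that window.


The equation is x³ - 24y³ = -1. For fixed y, x³ = 24·y³ − 1, so a solution requires the RHS to be a perfect cube.
Strategy: iterate y from -35 to 35, compute RHS = 24·y³ − 1, and check whether it is a (positive or negative) perfect cube.
Check small values of y:
  y = 0: RHS = -1 = (-1)³ ⇒ x = -1 works.
  y = 1: RHS = 23 is not a perfect cube.
  y = -1: RHS = -25 is not a perfect cube.
  y = 2: RHS = 191 is not a perfect cube.
  y = -2: RHS = -193 is not a perfect cube.
  y = 3: RHS = 647 is not a perfect cube.
  y = -3: RHS = -649 is not a perfect cube.
Continuing the search up to |y| = 35 finds no further solutions beyond those listed.
Collected solutions: (-1, 0).

Solutions (with |y| ≤ 35): (-1, 0).


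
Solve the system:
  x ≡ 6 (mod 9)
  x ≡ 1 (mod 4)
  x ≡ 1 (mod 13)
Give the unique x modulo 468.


Moduli 9, 4, 13 are pairwise coprime; by CRT there is a unique solution modulo M = 9 · 4 · 13 = 468.
Solve pairwise, accumulating the modulus:
  Start with x ≡ 6 (mod 9).
  Combine with x ≡ 1 (mod 4): since gcd(9, 4) = 1, we get a unique residue mod 36.
    Write x = 6 + 9·t and substitute into x ≡ 1 (mod 4): 9·t ≡ 1 − 6 = -5 (mod 4).
    Reduce coefficients mod 4: 1·t ≡ 3 (mod 4).
    So t ≡ 3 (mod 4).
    Then x = 6 + 9·3 = 33, valid modulo lcm(9, 4) = 36: x ≡ 33 (mod 36).
  Combine with x ≡ 1 (mod 13): since gcd(36, 13) = 1, we get a unique residue mod 468.
    Write x = 33 + 36·t and substitute into x ≡ 1 (mod 13): 36·t ≡ 1 − 33 = -32 (mod 13).
    Reduce coefficients mod 13: 10·t ≡ 7 (mod 13).
    The inverse of 10 mod 13 is 4 (since 10·4 = 40 = 3·13 + 1), so t ≡ 4·7 = 28 ≡ 2 (mod 13).
    Then x = 33 + 36·2 = 105, valid modulo lcm(36, 13) = 468: x ≡ 105 (mod 468).
Verify: 105 mod 9 = 6 ✓, 105 mod 4 = 1 ✓, 105 mod 13 = 1 ✓.

x ≡ 105 (mod 468).


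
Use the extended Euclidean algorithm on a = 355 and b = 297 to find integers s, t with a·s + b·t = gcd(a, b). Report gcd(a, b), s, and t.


Euclidean algorithm on (355, 297) — divide until remainder is 0:
  355 = 1 · 297 + 58
  297 = 5 · 58 + 7
  58 = 8 · 7 + 2
  7 = 3 · 2 + 1
  2 = 2 · 1 + 0
gcd(355, 297) = 1.
Track Bezout coefficients alongside the remainders: start with r₀ = 355 = a·1 + b·0 (s = 1, t = 0) and r₁ = 297 = a·0 + b·1 (s = 0, t = 1); each new remainder r_{k+1} = r_{k-1} − q_k·r_k inherits s_{k+1} = s_{k-1} − q_k·s_k, t_{k+1} = t_{k-1} − q_k·t_k, so r_k = a·s_k + b·t_k at every step:
  q = 1: r = 58, s = 1 − 1·0 = 1, t = 0 − 1·1 = -1  (check: 355·1 + 297·(-1) = 58)
  q = 5: r = 7, s = 0 − 5·1 = -5, t = 1 − 5·(-1) = 6  (check: 355·(-5) + 297·6 = 7)
  q = 8: r = 2, s = 1 − 8·(-5) = 41, t = -1 − 8·6 = -49  (check: 355·41 + 297·(-49) = 2)
  q = 3: r = 1, s = -5 − 3·41 = -128, t = 6 − 3·(-49) = 153  (check: 355·(-128) + 297·153 = 1)
The row with r = 1 (the gcd) gives the Bezout coefficients s = -128, t = 153.
Result: 355 · (-128) + 297 · (153) = 1.

gcd(355, 297) = 1; s = -128, t = 153 (check: 355·(-128) + 297·153 = 1).


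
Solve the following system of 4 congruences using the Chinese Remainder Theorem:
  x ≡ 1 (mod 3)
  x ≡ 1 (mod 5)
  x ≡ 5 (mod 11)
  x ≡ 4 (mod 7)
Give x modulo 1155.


Product of moduli M = 3 · 5 · 11 · 7 = 1155.
Merge one congruence at a time:
  Start: x ≡ 1 (mod 3).
  Combine with x ≡ 1 (mod 5); new modulus lcm = 15.
    Write x = 1 + 3·t and substitute into x ≡ 1 (mod 5): 3·t ≡ 1 − 1 = 0 (mod 5).
    The inverse of 3 mod 5 is 2 (since 3·2 = 6 = 1·5 + 1), so t ≡ 2·0 = 0 ≡ 0 (mod 5).
    Then x = 1 + 3·0 = 1, valid modulo lcm(3, 5) = 15: x ≡ 1 (mod 15).
  Combine with x ≡ 5 (mod 11); new modulus lcm = 165.
    Write x = 1 + 15·t and substitute into x ≡ 5 (mod 11): 15·t ≡ 5 − 1 = 4 (mod 11).
    Reduce coefficients mod 11: 4·t ≡ 4 (mod 11).
    The inverse of 4 mod 11 is 3 (since 4·3 = 12 = 1·11 + 1), so t ≡ 3·4 = 12 ≡ 1 (mod 11).
    Then x = 1 + 15·1 = 16, valid modulo lcm(15, 11) = 165: x ≡ 16 (mod 165).
  Combine with x ≡ 4 (mod 7); new modulus lcm = 1155.
    Write x = 16 + 165·t and substitute into x ≡ 4 (mod 7): 165·t ≡ 4 − 16 = -12 (mod 7).
    Reduce coefficients mod 7: 4·t ≡ 2 (mod 7).
    The inverse of 4 mod 7 is 2 (since 4·2 = 8 = 1·7 + 1), so t ≡ 2·2 = 4 ≡ 4 (mod 7).
    Then x = 16 + 165·4 = 676, valid modulo lcm(165, 7) = 1155: x ≡ 676 (mod 1155).
Verify against each original: 676 mod 3 = 1, 676 mod 5 = 1, 676 mod 11 = 5, 676 mod 7 = 4.

x ≡ 676 (mod 1155).


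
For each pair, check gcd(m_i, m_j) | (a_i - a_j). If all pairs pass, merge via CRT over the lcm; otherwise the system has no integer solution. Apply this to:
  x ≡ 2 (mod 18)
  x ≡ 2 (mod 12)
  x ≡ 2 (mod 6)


Moduli 18, 12, 6 are not pairwise coprime, so CRT works modulo lcm(m_i) when all pairwise compatibility conditions hold.
Pairwise compatibility: gcd(m_i, m_j) must divide a_i - a_j for every pair.
Merge one congruence at a time:
  Start: x ≡ 2 (mod 18).
  Combine with x ≡ 2 (mod 12): gcd(18, 12) = 6; 2 - 2 = 0, which IS divisible by 6, so compatible.
    Write x = 2 + 18·t and substitute into x ≡ 2 (mod 12): 18·t ≡ 2 − 2 = 0 (mod 12).
    Divide the congruence (and modulus) by g = 6: 3·t ≡ 0 (mod 2).
    Reduce coefficients mod 2: 1·t ≡ 0 (mod 2).
    So t ≡ 0 (mod 2).
    Then x = 2 + 18·0 = 2, valid modulo lcm(18, 12) = 36: x ≡ 2 (mod 36).
  Combine with x ≡ 2 (mod 6): gcd(36, 6) = 6; 2 - 2 = 0, which IS divisible by 6, so compatible.
    Write x = 2 + 36·t and substitute into x ≡ 2 (mod 6): 36·t ≡ 2 − 2 = 0 (mod 6).
    Divide the congruence (and modulus) by g = 6: 6·t ≡ 0 (mod 1).
    Modulo 1 every t works; take t = 0.
    Then x = 2 + 36·0 = 2, valid modulo lcm(36, 6) = 36: x ≡ 2 (mod 36).
Verify: 2 mod 18 = 2, 2 mod 12 = 2, 2 mod 6 = 2.

x ≡ 2 (mod 36).


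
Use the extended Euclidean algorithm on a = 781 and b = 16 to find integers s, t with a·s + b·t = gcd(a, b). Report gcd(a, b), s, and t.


Euclidean algorithm on (781, 16) — divide until remainder is 0:
  781 = 48 · 16 + 13
  16 = 1 · 13 + 3
  13 = 4 · 3 + 1
  3 = 3 · 1 + 0
gcd(781, 16) = 1.
Track Bezout coefficients alongside the remainders: start with r₀ = 781 = a·1 + b·0 (s = 1, t = 0) and r₁ = 16 = a·0 + b·1 (s = 0, t = 1); each new remainder r_{k+1} = r_{k-1} − q_k·r_k inherits s_{k+1} = s_{k-1} − q_k·s_k, t_{k+1} = t_{k-1} − q_k·t_k, so r_k = a·s_k + b·t_k at every step:
  q = 48: r = 13, s = 1 − 48·0 = 1, t = 0 − 48·1 = -48  (check: 781·1 + 16·(-48) = 13)
  q = 1: r = 3, s = 0 − 1·1 = -1, t = 1 − 1·(-48) = 49  (check: 781·(-1) + 16·49 = 3)
  q = 4: r = 1, s = 1 − 4·(-1) = 5, t = -48 − 4·49 = -244  (check: 781·5 + 16·(-244) = 1)
The row with r = 1 (the gcd) gives the Bezout coefficients s = 5, t = -244.
Result: 781 · (5) + 16 · (-244) = 1.

gcd(781, 16) = 1; s = 5, t = -244 (check: 781·5 + 16·(-244) = 1).


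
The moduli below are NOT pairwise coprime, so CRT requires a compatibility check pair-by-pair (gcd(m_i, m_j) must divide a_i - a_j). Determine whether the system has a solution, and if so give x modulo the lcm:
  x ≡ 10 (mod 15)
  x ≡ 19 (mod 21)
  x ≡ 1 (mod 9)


Moduli 15, 21, 9 are not pairwise coprime, so CRT works modulo lcm(m_i) when all pairwise compatibility conditions hold.
Pairwise compatibility: gcd(m_i, m_j) must divide a_i - a_j for every pair.
Merge one congruence at a time:
  Start: x ≡ 10 (mod 15).
  Combine with x ≡ 19 (mod 21): gcd(15, 21) = 3; 19 - 10 = 9, which IS divisible by 3, so compatible.
    Write x = 10 + 15·t and substitute into x ≡ 19 (mod 21): 15·t ≡ 19 − 10 = 9 (mod 21).
    Divide the congruence (and modulus) by g = 3: 5·t ≡ 3 (mod 7).
    The inverse of 5 mod 7 is 3 (since 5·3 = 15 = 2·7 + 1), so t ≡ 3·3 = 9 ≡ 2 (mod 7).
    Then x = 10 + 15·2 = 40, valid modulo lcm(15, 21) = 105: x ≡ 40 (mod 105).
  Combine with x ≡ 1 (mod 9): gcd(105, 9) = 3; 1 - 40 = -39, which IS divisible by 3, so compatible.
    Write x = 40 + 105·t and substitute into x ≡ 1 (mod 9): 105·t ≡ 1 − 40 = -39 (mod 9).
    Divide the congruence (and modulus) by g = 3: 35·t ≡ -13 (mod 3).
    Reduce coefficients mod 3: 2·t ≡ 2 (mod 3).
    The inverse of 2 mod 3 is 2 (since 2·2 = 4 = 1·3 + 1), so t ≡ 2·2 = 4 ≡ 1 (mod 3).
    Then x = 40 + 105·1 = 145, valid modulo lcm(105, 9) = 315: x ≡ 145 (mod 315).
Verify: 145 mod 15 = 10, 145 mod 21 = 19, 145 mod 9 = 1.

x ≡ 145 (mod 315).


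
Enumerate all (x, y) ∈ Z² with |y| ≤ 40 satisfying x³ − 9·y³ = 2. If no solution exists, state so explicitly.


The equation is x³ - 9y³ = 2. For fixed y, x³ = 9·y³ + 2, so a solution requires the RHS to be a perfect cube.
Strategy: iterate y from -40 to 40, compute RHS = 9·y³ + 2, and check whether it is a (positive or negative) perfect cube.
Check small values of y:
  y = 0: RHS = 2 is not a perfect cube.
  y = 1: RHS = 11 is not a perfect cube.
  y = -1: RHS = -7 is not a perfect cube.
  y = 2: RHS = 74 is not a perfect cube.
  y = -2: RHS = -70 is not a perfect cube.
  y = 3: RHS = 245 is not a perfect cube.
  y = -3: RHS = -241 is not a perfect cube.
Continuing the search up to |y| = 40 finds no solutions either.
No (x, y) in the scanned range satisfies the equation.

No integer solutions with |y| ≤ 40.


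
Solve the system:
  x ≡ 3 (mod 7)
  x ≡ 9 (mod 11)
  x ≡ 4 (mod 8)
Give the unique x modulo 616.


Moduli 7, 11, 8 are pairwise coprime; by CRT there is a unique solution modulo M = 7 · 11 · 8 = 616.
Solve pairwise, accumulating the modulus:
  Start with x ≡ 3 (mod 7).
  Combine with x ≡ 9 (mod 11): since gcd(7, 11) = 1, we get a unique residue mod 77.
    Write x = 3 + 7·t and substitute into x ≡ 9 (mod 11): 7·t ≡ 9 − 3 = 6 (mod 11).
    The inverse of 7 mod 11 is 8 (since 7·8 = 56 = 5·11 + 1), so t ≡ 8·6 = 48 ≡ 4 (mod 11).
    Then x = 3 + 7·4 = 31, valid modulo lcm(7, 11) = 77: x ≡ 31 (mod 77).
  Combine with x ≡ 4 (mod 8): since gcd(77, 8) = 1, we get a unique residue mod 616.
    Write x = 31 + 77·t and substitute into x ≡ 4 (mod 8): 77·t ≡ 4 − 31 = -27 (mod 8).
    Reduce coefficients mod 8: 5·t ≡ 5 (mod 8).
    The inverse of 5 mod 8 is 5 (since 5·5 = 25 = 3·8 + 1), so t ≡ 5·5 = 25 ≡ 1 (mod 8).
    Then x = 31 + 77·1 = 108, valid modulo lcm(77, 8) = 616: x ≡ 108 (mod 616).
Verify: 108 mod 7 = 3 ✓, 108 mod 11 = 9 ✓, 108 mod 8 = 4 ✓.

x ≡ 108 (mod 616).


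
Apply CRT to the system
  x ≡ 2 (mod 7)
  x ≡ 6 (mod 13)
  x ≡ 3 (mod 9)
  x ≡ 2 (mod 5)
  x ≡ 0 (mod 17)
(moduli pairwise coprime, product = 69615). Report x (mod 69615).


Product of moduli M = 7 · 13 · 9 · 5 · 17 = 69615.
Merge one congruence at a time:
  Start: x ≡ 2 (mod 7).
  Combine with x ≡ 6 (mod 13); new modulus lcm = 91.
    Write x = 2 + 7·t and substitute into x ≡ 6 (mod 13): 7·t ≡ 6 − 2 = 4 (mod 13).
    The inverse of 7 mod 13 is 2 (since 7·2 = 14 = 1·13 + 1), so t ≡ 2·4 = 8 ≡ 8 (mod 13).
    Then x = 2 + 7·8 = 58, valid modulo lcm(7, 13) = 91: x ≡ 58 (mod 91).
  Combine with x ≡ 3 (mod 9); new modulus lcm = 819.
    Write x = 58 + 91·t and substitute into x ≡ 3 (mod 9): 91·t ≡ 3 − 58 = -55 (mod 9).
    Reduce coefficients mod 9: 1·t ≡ 8 (mod 9).
    So t ≡ 8 (mod 9).
    Then x = 58 + 91·8 = 786, valid modulo lcm(91, 9) = 819: x ≡ 786 (mod 819).
  Combine with x ≡ 2 (mod 5); new modulus lcm = 4095.
    Write x = 786 + 819·t and substitute into x ≡ 2 (mod 5): 819·t ≡ 2 − 786 = -784 (mod 5).
    Reduce coefficients mod 5: 4·t ≡ 1 (mod 5).
    The inverse of 4 mod 5 is 4 (since 4·4 = 16 = 3·5 + 1), so t ≡ 4·1 = 4 ≡ 4 (mod 5).
    Then x = 786 + 819·4 = 4062, valid modulo lcm(819, 5) = 4095: x ≡ 4062 (mod 4095).
  Combine with x ≡ 0 (mod 17); new modulus lcm = 69615.
    Write x = 4062 + 4095·t and substitute into x ≡ 0 (mod 17): 4095·t ≡ 0 − 4062 = -4062 (mod 17).
    Reduce coefficients mod 17: 15·t ≡ 1 (mod 17).
    The inverse of 15 mod 17 is 8 (since 15·8 = 120 = 7·17 + 1), so t ≡ 8·1 = 8 ≡ 8 (mod 17).
    Then x = 4062 + 4095·8 = 36822, valid modulo lcm(4095, 17) = 69615: x ≡ 36822 (mod 69615).
Verify against each original: 36822 mod 7 = 2, 36822 mod 13 = 6, 36822 mod 9 = 3, 36822 mod 5 = 2, 36822 mod 17 = 0.

x ≡ 36822 (mod 69615).


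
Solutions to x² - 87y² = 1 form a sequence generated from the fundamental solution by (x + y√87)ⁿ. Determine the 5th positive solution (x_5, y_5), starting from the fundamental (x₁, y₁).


Step 1: Find the fundamental solution (x₁, y₁) of x² - 87y² = 1.
  Expand √87 as a continued fraction. a₀ = ⌊√87⌋ = 9; iterate m_{k+1} = d_k·a_k − m_k, d_{k+1} = (87 − m_{k+1}²)/d_k, a_{k+1} = ⌊(a₀ + m_{k+1})/d_{k+1}⌋ (starting m₀ = 0, d₀ = 1), with convergents p_k = a_k·p_{k-1} + p_{k-2}, q_k = a_k·q_{k-1} + q_{k-2} (p₋₁ = 1, q₋₁ = 0):
  k = 0: a₀ = 9; p₀/q₀ = 9/1; p₀² − 87·q₀² = 81 − 87 = -6.
  k = 1: m = 9, d = 6, a = ⌊(9 + 9)/6⌋ = 3; p/q = (3·9 + 1)/(3·1 + 0) = 28/3; p² − 87·q² = 784 − 783 = 1.
  The first convergent with p² − 87·q² = 1 gives the fundamental solution (x₁, y₁) = (28, 3).
Step 2: Apply the recurrence (x_{n+1}, y_{n+1}) = (x₁x_n + 87y₁y_n, x₁y_n + y₁x_n) repeatedly.
  From (x_1, y_1) = (28, 3): x_2 = 28·28 + 87·3·3 = 1567; y_2 = 28·3 + 3·28 = 168.
  From (x_2, y_2) = (1567, 168): x_3 = 28·1567 + 87·3·168 = 87724; y_3 = 28·168 + 3·1567 = 9405.
  From (x_3, y_3) = (87724, 9405): x_4 = 28·87724 + 87·3·9405 = 4910977; y_4 = 28·9405 + 3·87724 = 526512.
  From (x_4, y_4) = (4910977, 526512): x_5 = 28·4910977 + 87·3·526512 = 274926988; y_5 = 28·526512 + 3·4910977 = 29475267.
Step 3: Verify x_5² - 87·y_5² = 75584848730752144 - 75584848730752143 = 1 (should be 1). ✓

(x_1, y_1) = (28, 3); (x_5, y_5) = (274926988, 29475267).


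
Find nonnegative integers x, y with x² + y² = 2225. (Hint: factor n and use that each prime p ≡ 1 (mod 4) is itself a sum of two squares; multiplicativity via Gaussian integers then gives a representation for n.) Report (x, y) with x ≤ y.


Step 1: Factor n = 2225 = 5^2 · 89.
Step 2: Check the mod-4 condition on each prime factor: 5 ≡ 1 (mod 4), exponent 2; 89 ≡ 1 (mod 4), exponent 1.
All primes ≡ 3 (mod 4) appear to even exponent (or don't appear), so by the two-squares theorem n IS expressible as a sum of two squares.
Step 3: Build a representation. Here n = 5 · 5 · 89 is a product of primes ≡ 1 (mod 4). Each prime p ≡ 1 (mod 4) is itself a sum of two squares; find a² by testing p − a² for a perfect square:
  5: 5 − 1² = 4 = 2² ⇒ 5 = 1² + 2².
  89: 89 − 1² = 88, 89 − 2² = 85, 89 − 3² = 80, 89 − 4² = 73, 89 − 5² = 64 = 8² ⇒ 89 = 5² + 8².
  Combine using the Brahmagupta–Fibonacci identity (a² + b²)(c² + d²) = (ac − bd)² + (ad + bc)² = (ac + bd)² + (ad − bc)²:
  5 · 5 = 25: from (1² + 2²)(1² + 2²), take (1·1 − 2·2, 1·2 + 2·1) = (1 − 4, 2 + 2) = (-3, 4); dropping signs (only squares matter) gives (3, 4); check 3² + 4² = 9 + 16 = 25 ✓.
  25 · 89 = 2225: from (3² + 4²)(5² + 8²), take (3·5 − 4·8, 3·8 + 4·5) = (15 − 32, 24 + 20) = (-17, 44); dropping signs (only squares matter) gives (17, 44); check 17² + 44² = 289 + 1936 = 2225 ✓.
Step 4: Order so x ≤ y and verify: 17² + 44² = 289 + 1936 = 2225 = n. ✓

n = 2225 = 17² + 44² (one valid representation with x ≤ y).


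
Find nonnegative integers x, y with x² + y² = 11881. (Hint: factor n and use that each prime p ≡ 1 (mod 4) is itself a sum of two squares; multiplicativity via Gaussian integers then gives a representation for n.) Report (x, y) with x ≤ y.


Step 1: Factor n = 11881 = 109^2.
Step 2: Check the mod-4 condition on each prime factor: 109 ≡ 1 (mod 4), exponent 2.
All primes ≡ 3 (mod 4) appear to even exponent (or don't appear), so by the two-squares theorem n IS expressible as a sum of two squares.
Step 3: Build a representation. Here n = 109 · 109 is a product of primes ≡ 1 (mod 4). Each prime p ≡ 1 (mod 4) is itself a sum of two squares; find a² by testing p − a² for a perfect square:
  109: 109 − 1² = 108, 109 − 2² = 105, 109 − 3² = 100 = 10² ⇒ 109 = 3² + 10².
  Combine using the Brahmagupta–Fibonacci identity (a² + b²)(c² + d²) = (ac − bd)² + (ad + bc)² = (ac + bd)² + (ad − bc)²:
  109 · 109 = 11881: from (3² + 10²)(3² + 10²), take (3·3 − 10·10, 3·10 + 10·3) = (9 − 100, 30 + 30) = (-91, 60); dropping signs (only squares matter) gives (91, 60); check 91² + 60² = 8281 + 3600 = 11881 ✓.
Step 4: Order so x ≤ y and verify: 60² + 91² = 3600 + 8281 = 11881 = n. ✓

n = 11881 = 60² + 91² (one valid representation with x ≤ y).


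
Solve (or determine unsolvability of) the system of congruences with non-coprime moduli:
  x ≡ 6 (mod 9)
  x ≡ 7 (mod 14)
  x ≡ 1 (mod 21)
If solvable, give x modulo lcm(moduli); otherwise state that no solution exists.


Moduli 9, 14, 21 are not pairwise coprime, so CRT works modulo lcm(m_i) when all pairwise compatibility conditions hold.
Pairwise compatibility: gcd(m_i, m_j) must divide a_i - a_j for every pair.
Merge one congruence at a time:
  Start: x ≡ 6 (mod 9).
  Combine with x ≡ 7 (mod 14): gcd(9, 14) = 1; 7 - 6 = 1, which IS divisible by 1, so compatible.
    Write x = 6 + 9·t and substitute into x ≡ 7 (mod 14): 9·t ≡ 7 − 6 = 1 (mod 14).
    The inverse of 9 mod 14 is 11 (since 9·11 = 99 = 7·14 + 1), so t ≡ 11·1 = 11 ≡ 11 (mod 14).
    Then x = 6 + 9·11 = 105, valid modulo lcm(9, 14) = 126: x ≡ 105 (mod 126).
  Combine with x ≡ 1 (mod 21): gcd(126, 21) = 21, and 1 - 105 = -104 is NOT divisible by 21.
    ⇒ system is inconsistent (no integer solution).

No solution (the system is inconsistent).


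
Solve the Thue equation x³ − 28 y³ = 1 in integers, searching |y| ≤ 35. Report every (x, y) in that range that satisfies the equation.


The equation is x³ - 28y³ = 1. For fixed y, x³ = 28·y³ + 1, so a solution requires the RHS to be a perfect cube.
Strategy: iterate y from -35 to 35, compute RHS = 28·y³ + 1, and check whether it is a (positive or negative) perfect cube.
Check small values of y:
  y = 0: RHS = 1 = (1)³ ⇒ x = 1 works.
  y = 1: RHS = 29 is not a perfect cube.
  y = -1: RHS = -27 = (-3)³ ⇒ x = -3 works.
  y = 2: RHS = 225 is not a perfect cube.
  y = -2: RHS = -223 is not a perfect cube.
  y = 3: RHS = 757 is not a perfect cube.
  y = -3: RHS = -755 is not a perfect cube.
Continuing the search up to |y| = 35 finds no further solutions beyond those listed.
Collected solutions: (1, 0), (-3, -1).

Solutions (with |y| ≤ 35): (1, 0), (-3, -1).


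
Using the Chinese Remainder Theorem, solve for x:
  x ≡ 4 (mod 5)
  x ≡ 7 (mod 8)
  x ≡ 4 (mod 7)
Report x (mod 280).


Moduli 5, 8, 7 are pairwise coprime; by CRT there is a unique solution modulo M = 5 · 8 · 7 = 280.
Solve pairwise, accumulating the modulus:
  Start with x ≡ 4 (mod 5).
  Combine with x ≡ 7 (mod 8): since gcd(5, 8) = 1, we get a unique residue mod 40.
    Write x = 4 + 5·t and substitute into x ≡ 7 (mod 8): 5·t ≡ 7 − 4 = 3 (mod 8).
    The inverse of 5 mod 8 is 5 (since 5·5 = 25 = 3·8 + 1), so t ≡ 5·3 = 15 ≡ 7 (mod 8).
    Then x = 4 + 5·7 = 39, valid modulo lcm(5, 8) = 40: x ≡ 39 (mod 40).
  Combine with x ≡ 4 (mod 7): since gcd(40, 7) = 1, we get a unique residue mod 280.
    Write x = 39 + 40·t and substitute into x ≡ 4 (mod 7): 40·t ≡ 4 − 39 = -35 (mod 7).
    Reduce coefficients mod 7: 5·t ≡ 0 (mod 7).
    The inverse of 5 mod 7 is 3 (since 5·3 = 15 = 2·7 + 1), so t ≡ 3·0 = 0 ≡ 0 (mod 7).
    Then x = 39 + 40·0 = 39, valid modulo lcm(40, 7) = 280: x ≡ 39 (mod 280).
Verify: 39 mod 5 = 4 ✓, 39 mod 8 = 7 ✓, 39 mod 7 = 4 ✓.

x ≡ 39 (mod 280).


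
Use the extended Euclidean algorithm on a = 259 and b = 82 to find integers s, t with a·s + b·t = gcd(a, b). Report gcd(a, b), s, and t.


Euclidean algorithm on (259, 82) — divide until remainder is 0:
  259 = 3 · 82 + 13
  82 = 6 · 13 + 4
  13 = 3 · 4 + 1
  4 = 4 · 1 + 0
gcd(259, 82) = 1.
Track Bezout coefficients alongside the remainders: start with r₀ = 259 = a·1 + b·0 (s = 1, t = 0) and r₁ = 82 = a·0 + b·1 (s = 0, t = 1); each new remainder r_{k+1} = r_{k-1} − q_k·r_k inherits s_{k+1} = s_{k-1} − q_k·s_k, t_{k+1} = t_{k-1} − q_k·t_k, so r_k = a·s_k + b·t_k at every step:
  q = 3: r = 13, s = 1 − 3·0 = 1, t = 0 − 3·1 = -3  (check: 259·1 + 82·(-3) = 13)
  q = 6: r = 4, s = 0 − 6·1 = -6, t = 1 − 6·(-3) = 19  (check: 259·(-6) + 82·19 = 4)
  q = 3: r = 1, s = 1 − 3·(-6) = 19, t = -3 − 3·19 = -60  (check: 259·19 + 82·(-60) = 1)
The row with r = 1 (the gcd) gives the Bezout coefficients s = 19, t = -60.
Result: 259 · (19) + 82 · (-60) = 1.

gcd(259, 82) = 1; s = 19, t = -60 (check: 259·19 + 82·(-60) = 1).


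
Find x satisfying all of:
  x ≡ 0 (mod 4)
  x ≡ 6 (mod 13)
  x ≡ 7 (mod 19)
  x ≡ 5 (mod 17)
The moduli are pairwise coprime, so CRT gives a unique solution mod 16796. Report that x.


Product of moduli M = 4 · 13 · 19 · 17 = 16796.
Merge one congruence at a time:
  Start: x ≡ 0 (mod 4).
  Combine with x ≡ 6 (mod 13); new modulus lcm = 52.
    Write x = 0 + 4·t and substitute into x ≡ 6 (mod 13): 4·t ≡ 6 − 0 = 6 (mod 13).
    The inverse of 4 mod 13 is 10 (since 4·10 = 40 = 3·13 + 1), so t ≡ 10·6 = 60 ≡ 8 (mod 13).
    Then x = 0 + 4·8 = 32, valid modulo lcm(4, 13) = 52: x ≡ 32 (mod 52).
  Combine with x ≡ 7 (mod 19); new modulus lcm = 988.
    Write x = 32 + 52·t and substitute into x ≡ 7 (mod 19): 52·t ≡ 7 − 32 = -25 (mod 19).
    Reduce coefficients mod 19: 14·t ≡ 13 (mod 19).
    The inverse of 14 mod 19 is 15 (since 14·15 = 210 = 11·19 + 1), so t ≡ 15·13 = 195 ≡ 5 (mod 19).
    Then x = 32 + 52·5 = 292, valid modulo lcm(52, 19) = 988: x ≡ 292 (mod 988).
  Combine with x ≡ 5 (mod 17); new modulus lcm = 16796.
    Write x = 292 + 988·t and substitute into x ≡ 5 (mod 17): 988·t ≡ 5 − 292 = -287 (mod 17).
    Reduce coefficients mod 17: 2·t ≡ 2 (mod 17).
    The inverse of 2 mod 17 is 9 (since 2·9 = 18 = 1·17 + 1), so t ≡ 9·2 = 18 ≡ 1 (mod 17).
    Then x = 292 + 988·1 = 1280, valid modulo lcm(988, 17) = 16796: x ≡ 1280 (mod 16796).
Verify against each original: 1280 mod 4 = 0, 1280 mod 13 = 6, 1280 mod 19 = 7, 1280 mod 17 = 5.

x ≡ 1280 (mod 16796).


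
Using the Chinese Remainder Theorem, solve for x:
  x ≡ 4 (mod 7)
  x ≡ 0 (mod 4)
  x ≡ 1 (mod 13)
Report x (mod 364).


Moduli 7, 4, 13 are pairwise coprime; by CRT there is a unique solution modulo M = 7 · 4 · 13 = 364.
Solve pairwise, accumulating the modulus:
  Start with x ≡ 4 (mod 7).
  Combine with x ≡ 0 (mod 4): since gcd(7, 4) = 1, we get a unique residue mod 28.
    Write x = 4 + 7·t and substitute into x ≡ 0 (mod 4): 7·t ≡ 0 − 4 = -4 (mod 4).
    Reduce coefficients mod 4: 3·t ≡ 0 (mod 4).
    The inverse of 3 mod 4 is 3 (since 3·3 = 9 = 2·4 + 1), so t ≡ 3·0 = 0 ≡ 0 (mod 4).
    Then x = 4 + 7·0 = 4, valid modulo lcm(7, 4) = 28: x ≡ 4 (mod 28).
  Combine with x ≡ 1 (mod 13): since gcd(28, 13) = 1, we get a unique residue mod 364.
    Write x = 4 + 28·t and substitute into x ≡ 1 (mod 13): 28·t ≡ 1 − 4 = -3 (mod 13).
    Reduce coefficients mod 13: 2·t ≡ 10 (mod 13).
    The inverse of 2 mod 13 is 7 (since 2·7 = 14 = 1·13 + 1), so t ≡ 7·10 = 70 ≡ 5 (mod 13).
    Then x = 4 + 28·5 = 144, valid modulo lcm(28, 13) = 364: x ≡ 144 (mod 364).
Verify: 144 mod 7 = 4 ✓, 144 mod 4 = 0 ✓, 144 mod 13 = 1 ✓.

x ≡ 144 (mod 364).


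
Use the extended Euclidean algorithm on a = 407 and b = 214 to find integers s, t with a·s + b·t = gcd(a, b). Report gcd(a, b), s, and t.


Euclidean algorithm on (407, 214) — divide until remainder is 0:
  407 = 1 · 214 + 193
  214 = 1 · 193 + 21
  193 = 9 · 21 + 4
  21 = 5 · 4 + 1
  4 = 4 · 1 + 0
gcd(407, 214) = 1.
Track Bezout coefficients alongside the remainders: start with r₀ = 407 = a·1 + b·0 (s = 1, t = 0) and r₁ = 214 = a·0 + b·1 (s = 0, t = 1); each new remainder r_{k+1} = r_{k-1} − q_k·r_k inherits s_{k+1} = s_{k-1} − q_k·s_k, t_{k+1} = t_{k-1} − q_k·t_k, so r_k = a·s_k + b·t_k at every step:
  q = 1: r = 193, s = 1 − 1·0 = 1, t = 0 − 1·1 = -1  (check: 407·1 + 214·(-1) = 193)
  q = 1: r = 21, s = 0 − 1·1 = -1, t = 1 − 1·(-1) = 2  (check: 407·(-1) + 214·2 = 21)
  q = 9: r = 4, s = 1 − 9·(-1) = 10, t = -1 − 9·2 = -19  (check: 407·10 + 214·(-19) = 4)
  q = 5: r = 1, s = -1 − 5·10 = -51, t = 2 − 5·(-19) = 97  (check: 407·(-51) + 214·97 = 1)
The row with r = 1 (the gcd) gives the Bezout coefficients s = -51, t = 97.
Result: 407 · (-51) + 214 · (97) = 1.

gcd(407, 214) = 1; s = -51, t = 97 (check: 407·(-51) + 214·97 = 1).


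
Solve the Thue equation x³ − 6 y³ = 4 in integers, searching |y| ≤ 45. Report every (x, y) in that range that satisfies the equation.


The equation is x³ - 6y³ = 4. For fixed y, x³ = 6·y³ + 4, so a solution requires the RHS to be a perfect cube.
Strategy: iterate y from -45 to 45, compute RHS = 6·y³ + 4, and check whether it is a (positive or negative) perfect cube.
Check small values of y:
  y = 0: RHS = 4 is not a perfect cube.
  y = 1: RHS = 10 is not a perfect cube.
  y = -1: RHS = -2 is not a perfect cube.
  y = 2: RHS = 52 is not a perfect cube.
  y = -2: RHS = -44 is not a perfect cube.
  y = 3: RHS = 166 is not a perfect cube.
  y = -3: RHS = -158 is not a perfect cube.
Continuing the search up to |y| = 45 finds no solutions either.
No (x, y) in the scanned range satisfies the equation.

No integer solutions with |y| ≤ 45.


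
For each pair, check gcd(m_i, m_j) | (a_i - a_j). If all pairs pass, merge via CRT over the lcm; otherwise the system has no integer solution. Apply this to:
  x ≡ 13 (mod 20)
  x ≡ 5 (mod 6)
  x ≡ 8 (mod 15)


Moduli 20, 6, 15 are not pairwise coprime, so CRT works modulo lcm(m_i) when all pairwise compatibility conditions hold.
Pairwise compatibility: gcd(m_i, m_j) must divide a_i - a_j for every pair.
Merge one congruence at a time:
  Start: x ≡ 13 (mod 20).
  Combine with x ≡ 5 (mod 6): gcd(20, 6) = 2; 5 - 13 = -8, which IS divisible by 2, so compatible.
    Write x = 13 + 20·t and substitute into x ≡ 5 (mod 6): 20·t ≡ 5 − 13 = -8 (mod 6).
    Divide the congruence (and modulus) by g = 2: 10·t ≡ -4 (mod 3).
    Reduce coefficients mod 3: 1·t ≡ 2 (mod 3).
    So t ≡ 2 (mod 3).
    Then x = 13 + 20·2 = 53, valid modulo lcm(20, 6) = 60: x ≡ 53 (mod 60).
  Combine with x ≡ 8 (mod 15): gcd(60, 15) = 15; 8 - 53 = -45, which IS divisible by 15, so compatible.
    Write x = 53 + 60·t and substitute into x ≡ 8 (mod 15): 60·t ≡ 8 − 53 = -45 (mod 15).
    Divide the congruence (and modulus) by g = 15: 4·t ≡ -3 (mod 1).
    Modulo 1 every t works; take t = 0.
    Then x = 53 + 60·0 = 53, valid modulo lcm(60, 15) = 60: x ≡ 53 (mod 60).
Verify: 53 mod 20 = 13, 53 mod 6 = 5, 53 mod 15 = 8.

x ≡ 53 (mod 60).


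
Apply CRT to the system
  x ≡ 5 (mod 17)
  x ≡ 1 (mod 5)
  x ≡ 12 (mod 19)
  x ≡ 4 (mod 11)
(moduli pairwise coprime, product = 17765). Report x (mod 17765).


Product of moduli M = 17 · 5 · 19 · 11 = 17765.
Merge one congruence at a time:
  Start: x ≡ 5 (mod 17).
  Combine with x ≡ 1 (mod 5); new modulus lcm = 85.
    Write x = 5 + 17·t and substitute into x ≡ 1 (mod 5): 17·t ≡ 1 − 5 = -4 (mod 5).
    Reduce coefficients mod 5: 2·t ≡ 1 (mod 5).
    The inverse of 2 mod 5 is 3 (since 2·3 = 6 = 1·5 + 1), so t ≡ 3·1 = 3 ≡ 3 (mod 5).
    Then x = 5 + 17·3 = 56, valid modulo lcm(17, 5) = 85: x ≡ 56 (mod 85).
  Combine with x ≡ 12 (mod 19); new modulus lcm = 1615.
    Write x = 56 + 85·t and substitute into x ≡ 12 (mod 19): 85·t ≡ 12 − 56 = -44 (mod 19).
    Reduce coefficients mod 19: 9·t ≡ 13 (mod 19).
    The inverse of 9 mod 19 is 17 (since 9·17 = 153 = 8·19 + 1), so t ≡ 17·13 = 221 ≡ 12 (mod 19).
    Then x = 56 + 85·12 = 1076, valid modulo lcm(85, 19) = 1615: x ≡ 1076 (mod 1615).
  Combine with x ≡ 4 (mod 11); new modulus lcm = 17765.
    Write x = 1076 + 1615·t and substitute into x ≡ 4 (mod 11): 1615·t ≡ 4 − 1076 = -1072 (mod 11).
    Reduce coefficients mod 11: 9·t ≡ 6 (mod 11).
    The inverse of 9 mod 11 is 5 (since 9·5 = 45 = 4·11 + 1), so t ≡ 5·6 = 30 ≡ 8 (mod 11).
    Then x = 1076 + 1615·8 = 13996, valid modulo lcm(1615, 11) = 17765: x ≡ 13996 (mod 17765).
Verify against each original: 13996 mod 17 = 5, 13996 mod 5 = 1, 13996 mod 19 = 12, 13996 mod 11 = 4.

x ≡ 13996 (mod 17765).


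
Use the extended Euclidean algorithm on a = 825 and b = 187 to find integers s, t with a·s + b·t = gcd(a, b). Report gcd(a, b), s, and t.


Euclidean algorithm on (825, 187) — divide until remainder is 0:
  825 = 4 · 187 + 77
  187 = 2 · 77 + 33
  77 = 2 · 33 + 11
  33 = 3 · 11 + 0
gcd(825, 187) = 11.
Track Bezout coefficients alongside the remainders: start with r₀ = 825 = a·1 + b·0 (s = 1, t = 0) and r₁ = 187 = a·0 + b·1 (s = 0, t = 1); each new remainder r_{k+1} = r_{k-1} − q_k·r_k inherits s_{k+1} = s_{k-1} − q_k·s_k, t_{k+1} = t_{k-1} − q_k·t_k, so r_k = a·s_k + b·t_k at every step:
  q = 4: r = 77, s = 1 − 4·0 = 1, t = 0 − 4·1 = -4  (check: 825·1 + 187·(-4) = 77)
  q = 2: r = 33, s = 0 − 2·1 = -2, t = 1 − 2·(-4) = 9  (check: 825·(-2) + 187·9 = 33)
  q = 2: r = 11, s = 1 − 2·(-2) = 5, t = -4 − 2·9 = -22  (check: 825·5 + 187·(-22) = 11)
The row with r = 11 (the gcd) gives the Bezout coefficients s = 5, t = -22.
Result: 825 · (5) + 187 · (-22) = 11.

gcd(825, 187) = 11; s = 5, t = -22 (check: 825·5 + 187·(-22) = 11).
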